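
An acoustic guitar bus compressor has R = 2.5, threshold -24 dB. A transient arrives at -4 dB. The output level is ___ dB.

Overshoot: -4 − (-24) = 20 dB.
The 20 dB excess becomes 8 dB after 2.5:1 reduction.
So the level is -24 + 8 = -16 dB.

-16 dB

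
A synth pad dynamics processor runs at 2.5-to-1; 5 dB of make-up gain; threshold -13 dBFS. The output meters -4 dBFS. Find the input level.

Remove make-up: -4 − 5 = -9 dBFS.
That's 4 dB above the -13 dBFS threshold.
Before 2.5:1 compression the overshoot was 4 × 2.5 = 10 dB, so input = -13 + 10 = -3 dBFS.

-3 dBFS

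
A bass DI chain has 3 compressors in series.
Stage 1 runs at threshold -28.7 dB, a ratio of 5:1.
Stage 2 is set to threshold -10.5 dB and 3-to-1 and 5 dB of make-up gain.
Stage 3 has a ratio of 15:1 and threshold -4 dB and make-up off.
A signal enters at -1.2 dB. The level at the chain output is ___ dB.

-18.2 dB

Stage 1: -1.2 dB is 27.5 dB over -28.7 dB; at 5:1 that becomes 5.5 dB over, giving -23.2 dB.
Stage 2: -23.2 dB ≤ -10.5 dB, so stage 2 doesn't engage; make-up brings it to -18.2 dB.
Stage 3: -18.2 dB ≤ -4 dB, so stage 3 doesn't engage; output -18.2 dB.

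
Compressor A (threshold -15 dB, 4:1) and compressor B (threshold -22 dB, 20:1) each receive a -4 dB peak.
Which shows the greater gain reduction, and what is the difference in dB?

B, by 8.85 dB

A: GR = 11 − 11/4 = 8.25 dB.
B: GR = 18 − 18/20 = 17.1 dB.
B reduces 8.85 dB more.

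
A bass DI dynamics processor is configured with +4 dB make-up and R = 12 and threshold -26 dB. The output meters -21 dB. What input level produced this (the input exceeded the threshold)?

-14 dB

Before make-up, the level was -21 − 4 = -25 dB.
The compressed level sits -25 − (-26) = 1 dB over threshold.
Input overshoot = R × output overshoot = 12 dB → input = -26 + 12 = -14 dB.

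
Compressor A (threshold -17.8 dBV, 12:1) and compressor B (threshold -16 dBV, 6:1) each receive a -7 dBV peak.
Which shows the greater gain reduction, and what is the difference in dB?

A, by 2.4 dB

A: GR = 10.8 − 10.8/12 = 9.9 dB.
B: GR = 9 − 9/6 = 7.5 dB.
A reduces 2.4 dB more.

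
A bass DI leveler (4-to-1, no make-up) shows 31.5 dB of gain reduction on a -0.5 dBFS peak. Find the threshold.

-42.5 dBFS

Gain reduction = -0.5 − (-32) = 31.5 dB; output overshoot = GR / (R − 1) = 31.5 / 3 = 10.5 dB.
Threshold = output − output overshoot = -32 − 10.5 = -42.5 dBFS.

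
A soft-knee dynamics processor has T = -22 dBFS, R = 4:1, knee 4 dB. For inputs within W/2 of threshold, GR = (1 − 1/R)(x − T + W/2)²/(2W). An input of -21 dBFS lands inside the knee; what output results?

-21.84375 dBFS

x − T + W/2 = -21 − (-22) + 2 = 3.
GR = (1 − 1/4) × 3² / 8 = 0.75 × 9 / 8 = 0.84375 dB.
Output = -21 − 0.84375 = -21.84375 dBFS.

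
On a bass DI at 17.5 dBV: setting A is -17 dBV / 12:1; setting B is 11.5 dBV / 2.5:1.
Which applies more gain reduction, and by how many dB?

A, by 28.025 dB

A: overshoot 34.5 dB → output overshoot 2.875 dB → GR 31.625 dB.
B: overshoot 6 dB → output overshoot 2.4 dB → GR 3.6 dB.
Difference: 28.025 dB in favour of A.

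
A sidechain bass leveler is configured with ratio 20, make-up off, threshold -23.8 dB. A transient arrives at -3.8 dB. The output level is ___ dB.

The input is 20 dB above the -23.8 dB threshold.
20:1 compression reduces that to 20/20 = 1 dB over.
Output = -23.8 + 1 = -22.8 dB.

-22.8 dB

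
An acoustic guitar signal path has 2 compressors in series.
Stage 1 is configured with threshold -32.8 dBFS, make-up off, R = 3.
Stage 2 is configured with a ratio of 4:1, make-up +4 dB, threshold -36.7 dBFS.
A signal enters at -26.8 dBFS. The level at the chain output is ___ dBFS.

Stage 1: -26.8 dBFS is 6 dB over -32.8 dBFS; at 3:1 that becomes 2 dB over, giving -30.8 dBFS.
Stage 2: -30.8 dBFS is 5.9 dB over -36.7 dBFS; at 4:1 that becomes 1.475 dB over, giving -35.225 dBFS; +4 dB make-up → -31.225 dBFS.

-31.225 dBFS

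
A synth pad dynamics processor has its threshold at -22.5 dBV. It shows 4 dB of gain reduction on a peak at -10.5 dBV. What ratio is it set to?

Input overshoot = -10.5 − (-22.5) = 12 dB.
Output overshoot = 12 − 4 = 8 dB.
Ratio = input overshoot / output overshoot = 12 / 8 = 1.5.

1.5:1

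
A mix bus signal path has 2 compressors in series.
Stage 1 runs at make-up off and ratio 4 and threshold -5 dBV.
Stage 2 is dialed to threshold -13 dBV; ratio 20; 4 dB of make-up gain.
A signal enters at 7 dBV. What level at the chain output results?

Stage 1: 12 dB above -5 dBV, reduced 4:1 to 3 dB above → -2 dBV.
Stage 2: 11 dB above -13 dBV, reduced 20:1 to 0.55 dB above → -12.45 dBV; +4 dB make-up → -8.45 dBV.

-8.45 dBV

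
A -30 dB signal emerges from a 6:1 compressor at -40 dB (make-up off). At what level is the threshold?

-42 dB

Input is 12 dB above T (since output overshoot × R = input overshoot: (-40 − T)·6 = -30 − T gives T = -42 dB).
Check: -42 + (-30 − (-42))/6 = -42 + 2 = -40 dB. ✓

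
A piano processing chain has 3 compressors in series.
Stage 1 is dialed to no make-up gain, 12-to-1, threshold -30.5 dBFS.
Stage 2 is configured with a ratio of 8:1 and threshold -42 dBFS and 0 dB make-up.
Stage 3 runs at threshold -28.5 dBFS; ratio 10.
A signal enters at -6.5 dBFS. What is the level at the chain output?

-40.3125 dBFS

Stage 1: -6.5 dBFS is 24 dB over -30.5 dBFS; at 12:1 that becomes 2 dB over, giving -28.5 dBFS.
Stage 2: overshoot 13.5 dB → 13.5/8 = 1.6875 dB → -40.3125 dBFS.
Stage 3: -40.3125 dBFS is at or below the -28.5 dBFS threshold — no compression; output -40.3125 dBFS.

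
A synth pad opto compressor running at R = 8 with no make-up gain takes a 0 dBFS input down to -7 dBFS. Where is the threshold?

-8 dBFS

Input is 8 dB above T (since output overshoot × R = input overshoot: (-7 − T)·8 = 0 − T gives T = -8 dBFS).
Check: -8 + (0 − (-8))/8 = -8 + 1 = -7 dBFS. ✓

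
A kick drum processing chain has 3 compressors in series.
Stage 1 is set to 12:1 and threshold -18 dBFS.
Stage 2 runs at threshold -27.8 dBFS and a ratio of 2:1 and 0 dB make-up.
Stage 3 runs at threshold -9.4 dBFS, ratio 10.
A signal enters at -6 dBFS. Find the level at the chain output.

-22.4 dBFS

Stage 1: overshoot 12 dB → 12/12 = 1 dB → -17 dBFS.
Stage 2: -17 dBFS is 10.8 dB over -27.8 dBFS; at 2:1 that becomes 5.4 dB over, giving -22.4 dBFS.
Stage 3: below threshold (-22.4 ≤ -9.4); passes unchanged; output -22.4 dBFS.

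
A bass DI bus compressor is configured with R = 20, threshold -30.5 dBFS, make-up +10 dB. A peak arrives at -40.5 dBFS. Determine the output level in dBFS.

-30.5 dBFS

-40.5 dBFS is 10 dB below the -30.5 dBFS threshold, so no gain reduction is applied.
Make-up gain adds 10 dB: -40.5 + 10 = -30.5 dBFS.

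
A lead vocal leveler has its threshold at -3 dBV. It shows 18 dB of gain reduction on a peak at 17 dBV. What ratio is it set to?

10:1

Input overshoot = 17 − (-3) = 20 dB.
Output overshoot = 20 − 18 = 2 dB.
Ratio = input overshoot / output overshoot = 20 / 2 = 10.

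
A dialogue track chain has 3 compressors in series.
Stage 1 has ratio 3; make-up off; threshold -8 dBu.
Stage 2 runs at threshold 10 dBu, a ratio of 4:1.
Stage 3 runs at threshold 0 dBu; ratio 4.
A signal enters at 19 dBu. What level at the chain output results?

0.25 dBu

Stage 1: 19 dBu is 27 dB over -8 dBu; at 3:1 that becomes 9 dB over, giving 1 dBu.
Stage 2: 1 dBu ≤ 10 dBu, so stage 2 doesn't engage; output 1 dBu.
Stage 3: 1 dBu is 1 dB over 0 dBu; at 4:1 that becomes 0.25 dB over, giving 0.25 dBu.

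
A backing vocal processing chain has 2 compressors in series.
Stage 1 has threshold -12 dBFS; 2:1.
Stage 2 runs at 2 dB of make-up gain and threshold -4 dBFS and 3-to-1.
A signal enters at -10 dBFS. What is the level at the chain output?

Stage 1: -10 dBFS is 2 dB over -12 dBFS; at 2:1 that becomes 1 dB over, giving -11 dBFS.
Stage 2: -11 dBFS is at or below the -4 dBFS threshold — no compression; make-up brings it to -9 dBFS.

-9 dBFS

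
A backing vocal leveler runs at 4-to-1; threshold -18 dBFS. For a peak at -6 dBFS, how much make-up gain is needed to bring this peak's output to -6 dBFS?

Overshoot 12 dB → 12/4 = 3 dB after compression, so the compressed level is -18 + 3 = -15 dBFS.
Make-up = target − compressed = -6 − (-15) = 9 dB.

9 dB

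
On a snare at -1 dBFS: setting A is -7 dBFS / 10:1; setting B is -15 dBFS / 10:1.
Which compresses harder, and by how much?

A: overshoot 6 dB → output overshoot 0.6 dB → GR 5.4 dB.
B: overshoot 14 dB → output overshoot 1.4 dB → GR 12.6 dB.
Difference: 7.2 dB in favour of B.

B, by 7.2 dB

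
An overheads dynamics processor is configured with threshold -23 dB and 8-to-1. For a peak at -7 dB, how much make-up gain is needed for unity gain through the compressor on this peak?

14 dB

Overshoot 16 dB → 16/8 = 2 dB after compression, so the compressed level is -23 + 2 = -21 dB.
Make-up = target − compressed = -7 − (-21) = 14 dB.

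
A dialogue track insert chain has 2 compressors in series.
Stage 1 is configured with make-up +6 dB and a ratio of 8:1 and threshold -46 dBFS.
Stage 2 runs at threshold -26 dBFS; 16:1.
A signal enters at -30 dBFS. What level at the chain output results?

-38 dBFS

Stage 1: 16 dB above -46 dBFS, reduced 8:1 to 2 dB above → -44 dBFS; +6 dB make-up → -38 dBFS.
Stage 2: -38 dBFS is at or below the -26 dBFS threshold — no compression; output -38 dBFS.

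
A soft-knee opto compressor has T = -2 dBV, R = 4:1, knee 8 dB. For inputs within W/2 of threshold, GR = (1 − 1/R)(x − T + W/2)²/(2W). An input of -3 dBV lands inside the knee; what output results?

-3.421875 dBV

x − T + W/2 = -3 − (-2) + 4 = 3.
GR = (1 − 1/4) × 3² / 16 = 0.75 × 9 / 16 = 0.421875 dB.
Output = -3 − 0.421875 = -3.421875 dBV.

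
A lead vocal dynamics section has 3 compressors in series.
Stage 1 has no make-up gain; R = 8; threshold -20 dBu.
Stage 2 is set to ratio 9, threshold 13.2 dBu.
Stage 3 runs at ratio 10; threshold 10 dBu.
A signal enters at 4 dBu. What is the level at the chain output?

-17 dBu

Stage 1: 24 dB above -20 dBu, reduced 8:1 to 3 dB above → -17 dBu.
Stage 2: below threshold (-17 ≤ 13.2); passes unchanged; output -17 dBu.
Stage 3: below threshold (-17 ≤ 10); passes unchanged; output -17 dBu.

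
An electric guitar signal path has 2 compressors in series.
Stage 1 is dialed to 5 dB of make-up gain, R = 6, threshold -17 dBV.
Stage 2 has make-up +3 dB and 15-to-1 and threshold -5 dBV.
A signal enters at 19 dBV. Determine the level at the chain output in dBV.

-3 dBV

Stage 1: 36 dB above -17 dBV, reduced 6:1 to 6 dB above → -11 dBV; +5 dB make-up → -6 dBV.
Stage 2: below threshold (-6 ≤ -5); passes unchanged; make-up brings it to -3 dBV.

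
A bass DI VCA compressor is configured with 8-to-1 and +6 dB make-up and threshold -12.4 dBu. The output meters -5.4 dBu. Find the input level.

-4.4 dBu

Remove make-up: -5.4 − 6 = -11.4 dBu.
The compressed level sits -11.4 − (-12.4) = 1 dB over threshold.
Before 8:1 compression the overshoot was 1 × 8 = 8 dB, so input = -12.4 + 8 = -4.4 dBu.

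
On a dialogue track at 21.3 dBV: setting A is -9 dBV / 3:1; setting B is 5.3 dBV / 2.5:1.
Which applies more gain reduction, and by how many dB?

A: GR = 30.3 − 30.3/3 = 20.2 dB.
B: GR = 16 − 16/2.5 = 9.6 dB.
Difference: 10.6 dB in favour of A.

A, by 10.6 dB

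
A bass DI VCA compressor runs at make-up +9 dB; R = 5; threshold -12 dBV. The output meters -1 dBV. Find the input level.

Remove make-up: -1 − 9 = -10 dBV.
Post-compression overshoot = -10 − (-12) = 2 dB.
Input overshoot = R × output overshoot = 10 dB → input = -12 + 10 = -2 dBV.

-2 dBV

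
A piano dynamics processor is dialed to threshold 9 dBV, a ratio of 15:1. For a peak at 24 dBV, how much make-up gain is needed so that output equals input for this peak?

14 dB

Without make-up, output = threshold + overshoot/15 = 9 + 1 = 10 dBV.
Gap to target: 14 dB.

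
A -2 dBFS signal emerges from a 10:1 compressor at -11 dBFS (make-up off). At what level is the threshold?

Input is 10 dB above T (since output overshoot × R = input overshoot: (-11 − T)·10 = -2 − T gives T = -12 dBFS).
Check: -12 + (-2 − (-12))/10 = -12 + 1 = -11 dBFS. ✓

-12 dBFS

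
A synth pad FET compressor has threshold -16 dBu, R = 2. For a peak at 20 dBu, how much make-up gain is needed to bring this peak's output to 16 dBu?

Without make-up, output = threshold + overshoot/2 = -16 + 18 = 2 dBu.
Gap to target: 14 dB.

14 dB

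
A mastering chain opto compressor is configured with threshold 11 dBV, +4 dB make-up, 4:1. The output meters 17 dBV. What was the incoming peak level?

Before make-up, the level was 17 − 4 = 13 dBV.
Post-compression overshoot = 13 − 11 = 2 dB.
Before 4:1 compression the overshoot was 2 × 4 = 8 dB, so input = 11 + 8 = 19 dBV.

19 dBV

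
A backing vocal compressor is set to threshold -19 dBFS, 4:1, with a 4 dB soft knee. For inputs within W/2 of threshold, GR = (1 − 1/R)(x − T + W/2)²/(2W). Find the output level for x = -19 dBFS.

-19.375 dBFS

x − T + W/2 = -19 − (-19) + 2 = 2.
GR = (1 − 1/4) × 2² / 8 = 0.75 × 4 / 8 = 0.375 dB.
Output = -19 − 0.375 = -19.375 dBFS.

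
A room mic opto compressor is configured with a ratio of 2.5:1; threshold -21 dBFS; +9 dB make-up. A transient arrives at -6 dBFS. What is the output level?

The input is 15 dB above the -21 dBFS threshold.
2.5:1 compression reduces that to 15/2.5 = 6 dB over.
So the level is -21 + 6 = -15 dBFS; make-up adds 9 dB, giving -6 dBFS.

-6 dBFS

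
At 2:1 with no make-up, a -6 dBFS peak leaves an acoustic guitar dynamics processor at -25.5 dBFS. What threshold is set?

-45 dBFS

Gain reduction = -6 − (-25.5) = 19.5 dB; output overshoot = GR / (R − 1) = 19.5 / 1 = 19.5 dB.
Threshold = output − output overshoot = -25.5 − 19.5 = -45 dBFS.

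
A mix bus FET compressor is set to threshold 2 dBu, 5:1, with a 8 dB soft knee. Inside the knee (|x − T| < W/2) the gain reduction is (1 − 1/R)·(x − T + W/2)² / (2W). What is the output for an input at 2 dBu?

x − T + W/2 = 2 − 2 + 4 = 4.
GR = (1 − 1/5) × 4² / 16 = 0.8 × 16 / 16 = 0.8 dB.
Output = 2 − 0.8 = 1.2 dBu.

1.2 dBu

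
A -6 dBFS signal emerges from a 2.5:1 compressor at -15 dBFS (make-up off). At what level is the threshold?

Let T be the threshold. Output overshoot = (input overshoot)/R, so -15 − T = (-6 − T)/2.5.
2.5·(-15 − T) = -6 − T → 1.5·T = -37.5 − (-6) = -31.5.
T = -31.5/1.5 = -21 dBFS.

-21 dBFS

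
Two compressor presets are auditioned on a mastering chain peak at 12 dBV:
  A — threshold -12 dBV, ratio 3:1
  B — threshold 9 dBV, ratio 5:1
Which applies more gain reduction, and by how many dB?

A: GR = 24 − 24/3 = 16 dB.
B: GR = 3 − 3/5 = 2.4 dB.
Difference: 13.6 dB in favour of A.

A, by 13.6 dB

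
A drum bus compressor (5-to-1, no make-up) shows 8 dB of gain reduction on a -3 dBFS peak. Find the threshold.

-13 dBFS

Let T be the threshold. Output overshoot = (input overshoot)/R, so -11 − T = (-3 − T)/5.
5·(-11 − T) = -3 − T → 4·T = -55 − (-3) = -52.
T = -52/4 = -13 dBFS.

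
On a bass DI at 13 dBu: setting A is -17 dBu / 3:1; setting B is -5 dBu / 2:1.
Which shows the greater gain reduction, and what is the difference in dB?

A, by 11 dB

A: 30 dB over, compressed to 10 dB over, so 20 dB of GR.
B: 18 dB over, compressed to 9 dB over, so 9 dB of GR.
Difference: 11 dB in favour of A.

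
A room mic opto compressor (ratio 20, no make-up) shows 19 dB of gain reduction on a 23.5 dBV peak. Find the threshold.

3.5 dBV

Gain reduction = 23.5 − 4.5 = 19 dB; output overshoot = GR / (R − 1) = 19 / 19 = 1 dB.
Threshold = output − output overshoot = 4.5 − 1 = 3.5 dBV.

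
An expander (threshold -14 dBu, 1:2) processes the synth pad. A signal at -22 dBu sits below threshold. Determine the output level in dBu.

Below threshold, a 1:2 expander applies gain = (2−1)×(T − x) of attenuation.
(2−1) × 8 = 8 dB, so output = -22 − 8 = -30 dBu.

-30 dBu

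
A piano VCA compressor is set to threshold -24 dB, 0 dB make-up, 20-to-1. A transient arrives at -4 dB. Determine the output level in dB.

-23 dB

The input is 20 dB above the -24 dB threshold.
The 20 dB excess becomes 1 dB after 20:1 reduction.
That puts the output at -23 dB.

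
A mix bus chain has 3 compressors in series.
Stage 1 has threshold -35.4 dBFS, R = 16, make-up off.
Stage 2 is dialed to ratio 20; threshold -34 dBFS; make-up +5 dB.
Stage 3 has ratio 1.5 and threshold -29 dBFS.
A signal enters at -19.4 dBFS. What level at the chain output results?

-29.4 dBFS

Stage 1: -19.4 dBFS is 16 dB over -35.4 dBFS; at 16:1 that becomes 1 dB over, giving -34.4 dBFS.
Stage 2: below threshold (-34.4 ≤ -34); passes unchanged; make-up brings it to -29.4 dBFS.
Stage 3: -29.4 dBFS is at or below the -29 dBFS threshold — no compression; output -29.4 dBFS.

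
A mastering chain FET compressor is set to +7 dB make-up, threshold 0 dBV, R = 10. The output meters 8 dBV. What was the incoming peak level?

Before make-up, the level was 8 − 7 = 1 dBV.
The compressed level sits 1 − 0 = 1 dB over threshold.
Before 10:1 compression the overshoot was 1 × 10 = 10 dB, so input = 0 + 10 = 10 dBV.

10 dBV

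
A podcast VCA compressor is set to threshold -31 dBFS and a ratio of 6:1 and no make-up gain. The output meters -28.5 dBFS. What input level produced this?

-16 dBFS

Post-compression overshoot = -28.5 − (-31) = 2.5 dB.
Undo the ratio: input overshoot = 2.5 × 6 = 15 dB, giving input = -16 dBFS.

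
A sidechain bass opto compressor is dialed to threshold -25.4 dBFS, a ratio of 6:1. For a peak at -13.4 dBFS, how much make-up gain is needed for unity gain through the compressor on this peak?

10 dB

Without make-up, output = threshold + overshoot/6 = -25.4 + 2 = -23.4 dBFS.
Gap to target: 10 dB.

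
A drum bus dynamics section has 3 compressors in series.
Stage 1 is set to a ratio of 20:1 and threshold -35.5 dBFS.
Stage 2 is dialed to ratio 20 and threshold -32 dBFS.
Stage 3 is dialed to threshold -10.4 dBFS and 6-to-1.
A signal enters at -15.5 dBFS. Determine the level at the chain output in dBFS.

Stage 1: 20 dB above -35.5 dBFS, reduced 20:1 to 1 dB above → -34.5 dBFS.
Stage 2: below threshold (-34.5 ≤ -32); passes unchanged; output -34.5 dBFS.
Stage 3: -34.5 dBFS is at or below the -10.4 dBFS threshold — no compression; output -34.5 dBFS.

-34.5 dBFS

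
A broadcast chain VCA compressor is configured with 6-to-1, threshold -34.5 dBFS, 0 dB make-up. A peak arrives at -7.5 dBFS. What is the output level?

-7.5 dBFS sits 27 dB over threshold.
The 27 dB excess becomes 4.5 dB after 6:1 reduction.
Output = -34.5 + 4.5 = -30 dBFS.

-30 dBFS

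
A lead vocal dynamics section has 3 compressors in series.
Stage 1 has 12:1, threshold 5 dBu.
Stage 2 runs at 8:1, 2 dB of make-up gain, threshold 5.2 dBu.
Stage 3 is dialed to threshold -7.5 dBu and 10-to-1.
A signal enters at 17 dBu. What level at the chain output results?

-6.02 dBu

Stage 1: 12 dB above 5 dBu, reduced 12:1 to 1 dB above → 6 dBu.
Stage 2: 0.8 dB above 5.2 dBu, reduced 8:1 to 0.1 dB above → 5.3 dBu; +2 dB make-up → 7.3 dBu.
Stage 3: 7.3 dBu is 14.8 dB over -7.5 dBu; at 10:1 that becomes 1.48 dB over, giving -6.02 dBu.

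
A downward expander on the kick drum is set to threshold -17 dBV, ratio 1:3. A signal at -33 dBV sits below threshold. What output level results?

-65 dBV

Below threshold, a 1:3 expander applies gain = (3−1)×(T − x) of attenuation.
(3−1) × 16 = 32 dB, so output = -33 − 32 = -65 dBV.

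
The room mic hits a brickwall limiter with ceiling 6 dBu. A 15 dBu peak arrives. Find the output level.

6 dBu

The limiter clamps the peak to its 6 dBu ceiling.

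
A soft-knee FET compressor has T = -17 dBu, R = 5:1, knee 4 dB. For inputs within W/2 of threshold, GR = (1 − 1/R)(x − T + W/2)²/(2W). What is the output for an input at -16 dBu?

-16.9 dBu

x − T + W/2 = -16 − (-17) + 2 = 3.
GR = (1 − 1/5) × 3² / 8 = 0.8 × 9 / 8 = 0.9 dB.
Output = -16 − 0.9 = -16.9 dBu.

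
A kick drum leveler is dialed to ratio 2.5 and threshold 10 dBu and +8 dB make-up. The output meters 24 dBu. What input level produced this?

Stripping the +8 dB make-up gives 16 dBu at the gain stage.
That's 6 dB above the 10 dBu threshold.
Undo the ratio: input overshoot = 6 × 2.5 = 15 dB, giving input = 25 dBu.

25 dBu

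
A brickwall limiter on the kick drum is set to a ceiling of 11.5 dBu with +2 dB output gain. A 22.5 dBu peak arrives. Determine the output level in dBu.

13.5 dBu

The limiter clamps the peak to its 11.5 dBu ceiling.
Output gain then adds 2 dB: 11.5 + 2 = 13.5 dBu.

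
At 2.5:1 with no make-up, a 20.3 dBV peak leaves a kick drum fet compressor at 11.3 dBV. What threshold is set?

Gain reduction = 20.3 − 11.3 = 9 dB; output overshoot = GR / (R − 1) = 9 / 1.5 = 6 dB.
Threshold = output − output overshoot = 11.3 − 6 = 5.3 dBV.

5.3 dBV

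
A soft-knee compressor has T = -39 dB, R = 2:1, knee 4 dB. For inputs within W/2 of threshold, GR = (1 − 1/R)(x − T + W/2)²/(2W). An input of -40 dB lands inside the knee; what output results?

x − T + W/2 = -40 − (-39) + 2 = 1.
GR = (1 − 1/2) × 1² / 8 = 0.5 × 1 / 8 = 0.0625 dB.
Output = -40 − 0.0625 = -40.0625 dB.

-40.0625 dB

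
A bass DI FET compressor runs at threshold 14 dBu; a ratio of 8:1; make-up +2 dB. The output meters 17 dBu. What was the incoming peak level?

Remove make-up: 17 − 2 = 15 dBu.
Post-compression overshoot = 15 − 14 = 1 dB.
Before 8:1 compression the overshoot was 1 × 8 = 8 dB, so input = 14 + 8 = 22 dBu.

22 dBu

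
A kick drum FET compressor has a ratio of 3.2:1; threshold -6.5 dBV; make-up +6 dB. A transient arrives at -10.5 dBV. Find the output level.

-4.5 dBV

-10.5 dBV is 4 dB below the -6.5 dBV threshold, so no gain reduction is applied.
Make-up gain adds 6 dB: -10.5 + 6 = -4.5 dBV.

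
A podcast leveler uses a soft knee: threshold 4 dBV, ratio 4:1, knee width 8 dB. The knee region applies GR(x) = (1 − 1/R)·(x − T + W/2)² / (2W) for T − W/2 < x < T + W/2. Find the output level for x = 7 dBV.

4.703125 dBV

x − T + W/2 = 7 − 4 + 4 = 7.
GR = (1 − 1/4) × 7² / 16 = 0.75 × 49 / 16 = 2.296875 dB.
Output = 7 − 2.296875 = 4.703125 dBV.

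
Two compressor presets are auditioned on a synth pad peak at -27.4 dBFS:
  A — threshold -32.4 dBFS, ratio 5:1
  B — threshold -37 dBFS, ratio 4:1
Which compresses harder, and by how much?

B, by 3.2 dB

A: overshoot 5 dB → output overshoot 1 dB → GR 4 dB.
B: overshoot 9.6 dB → output overshoot 2.4 dB → GR 7.2 dB.
B reduces 3.2 dB more.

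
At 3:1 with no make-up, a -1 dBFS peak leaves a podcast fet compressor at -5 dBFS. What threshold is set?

-7 dBFS

Input is 6 dB above T (since output overshoot × R = input overshoot: (-5 − T)·3 = -1 − T gives T = -7 dBFS).
Check: -7 + (-1 − (-7))/3 = -7 + 2 = -5 dBFS. ✓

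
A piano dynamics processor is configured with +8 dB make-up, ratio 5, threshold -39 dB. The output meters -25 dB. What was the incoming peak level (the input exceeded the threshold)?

Remove make-up: -25 − 8 = -33 dB.
That's 6 dB above the -39 dB threshold.
Undo the ratio: input overshoot = 6 × 5 = 30 dB, giving input = -9 dB.

-9 dB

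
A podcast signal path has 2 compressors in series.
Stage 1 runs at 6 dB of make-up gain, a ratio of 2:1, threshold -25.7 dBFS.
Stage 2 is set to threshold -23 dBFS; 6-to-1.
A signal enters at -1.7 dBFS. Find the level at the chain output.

Stage 1: overshoot 24 dB → 24/2 = 12 dB → -13.7 dBFS; +6 dB make-up → -7.7 dBFS.
Stage 2: overshoot 15.3 dB → 15.3/6 = 2.55 dB → -20.45 dBFS.

-20.45 dBFS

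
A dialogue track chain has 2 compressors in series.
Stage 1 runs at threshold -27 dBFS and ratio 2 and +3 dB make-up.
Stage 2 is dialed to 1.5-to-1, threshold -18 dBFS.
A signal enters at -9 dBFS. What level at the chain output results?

Stage 1: overshoot 18 dB → 18/2 = 9 dB → -18 dBFS; +3 dB make-up → -15 dBFS.
Stage 2: -15 dBFS is 3 dB over -18 dBFS; at 1.5:1 that becomes 2 dB over, giving -16 dBFS.

-16 dBFS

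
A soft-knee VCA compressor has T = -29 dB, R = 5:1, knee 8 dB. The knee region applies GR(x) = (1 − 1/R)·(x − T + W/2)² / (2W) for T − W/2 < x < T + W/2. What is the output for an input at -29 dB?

x − T + W/2 = -29 − (-29) + 4 = 4.
GR = (1 − 1/5) × 4² / 16 = 0.8 × 16 / 16 = 0.8 dB.
Output = -29 − 0.8 = -29.8 dB.

-29.8 dB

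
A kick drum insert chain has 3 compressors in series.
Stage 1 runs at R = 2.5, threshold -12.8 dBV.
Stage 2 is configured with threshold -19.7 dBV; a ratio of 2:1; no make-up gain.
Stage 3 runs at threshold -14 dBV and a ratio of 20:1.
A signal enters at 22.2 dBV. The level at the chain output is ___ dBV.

Stage 1: 35 dB above -12.8 dBV, reduced 2.5:1 to 14 dB above → 1.2 dBV.
Stage 2: 1.2 dBV is 20.9 dB over -19.7 dBV; at 2:1 that becomes 10.45 dB over, giving -9.25 dBV.
Stage 3: overshoot 4.75 dB → 4.75/20 = 0.2375 dB → -13.7625 dBV.

-13.7625 dBV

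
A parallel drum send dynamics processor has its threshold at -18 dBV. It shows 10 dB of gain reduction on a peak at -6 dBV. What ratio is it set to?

Input overshoot = -6 − (-18) = 12 dB.
Output overshoot = 12 − 10 = 2 dB.
Ratio = input overshoot / output overshoot = 12 / 2 = 6.

6:1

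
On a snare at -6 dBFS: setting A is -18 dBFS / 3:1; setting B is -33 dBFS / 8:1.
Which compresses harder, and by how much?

A: GR = 12 − 12/3 = 8 dB.
B: GR = 27 − 27/8 = 23.625 dB.
Difference: 15.625 dB in favour of B.

B, by 15.625 dB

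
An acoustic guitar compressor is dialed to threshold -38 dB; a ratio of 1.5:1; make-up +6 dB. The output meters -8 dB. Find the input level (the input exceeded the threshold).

Stripping the +6 dB make-up gives -14 dB at the gain stage.
The compressed level sits -14 − (-38) = 24 dB over threshold.
Before 1.5:1 compression the overshoot was 24 × 1.5 = 36 dB, so input = -38 + 36 = -2 dB.

-2 dB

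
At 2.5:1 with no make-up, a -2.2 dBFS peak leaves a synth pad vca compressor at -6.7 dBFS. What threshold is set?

Input is 7.5 dB above T (since output overshoot × R = input overshoot: (-6.7 − T)·2.5 = -2.2 − T gives T = -9.7 dBFS).
Check: -9.7 + (-2.2 − (-9.7))/2.5 = -9.7 + 3 = -6.7 dBFS. ✓

-9.7 dBFS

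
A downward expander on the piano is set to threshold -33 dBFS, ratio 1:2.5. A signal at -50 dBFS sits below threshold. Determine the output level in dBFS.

Below threshold, a 1:2.5 expander applies gain = (2.5−1)×(T − x) of attenuation.
(2.5−1) × 17 = 25.5 dB, so output = -50 − 25.5 = -75.5 dBFS.

-75.5 dBFS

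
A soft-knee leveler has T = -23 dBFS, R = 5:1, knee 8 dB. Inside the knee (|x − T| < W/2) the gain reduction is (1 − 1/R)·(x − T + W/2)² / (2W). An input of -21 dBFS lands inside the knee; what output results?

x − T + W/2 = -21 − (-23) + 4 = 6.
GR = (1 − 1/5) × 6² / 16 = 0.8 × 36 / 16 = 1.8 dB.
Output = -21 − 1.8 = -22.8 dBFS.

-22.8 dBFS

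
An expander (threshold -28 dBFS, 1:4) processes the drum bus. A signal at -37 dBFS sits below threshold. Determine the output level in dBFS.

The input is 9 dB below the -28 dBFS threshold.
A 1:4 expander multiplies undershoot by 4: 9 × 4 = 36 dB below threshold.
Output = -28 − 36 = -64 dBFS.

-64 dBFS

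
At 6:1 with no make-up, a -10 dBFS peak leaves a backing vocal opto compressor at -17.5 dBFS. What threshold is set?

Input is 9 dB above T (since output overshoot × R = input overshoot: (-17.5 − T)·6 = -10 − T gives T = -19 dBFS).
Check: -19 + (-10 − (-19))/6 = -19 + 1.5 = -17.5 dBFS. ✓

-19 dBFS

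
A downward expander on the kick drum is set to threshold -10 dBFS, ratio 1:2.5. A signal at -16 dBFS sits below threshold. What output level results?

-25 dBFS

Below threshold, a 1:2.5 expander applies gain = (2.5−1)×(T − x) of attenuation.
(2.5−1) × 6 = 9 dB, so output = -16 − 9 = -25 dBFS.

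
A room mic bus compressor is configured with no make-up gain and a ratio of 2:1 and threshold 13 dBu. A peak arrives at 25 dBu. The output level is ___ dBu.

25 dBu sits 12 dB over threshold.
At 2:1 the overshoot is divided by 2, leaving 6 dB above threshold.
That puts the output at 19 dBu.

19 dBu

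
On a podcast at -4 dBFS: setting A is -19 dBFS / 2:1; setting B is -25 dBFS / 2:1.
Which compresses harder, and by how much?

B, by 3 dB

A: 15 dB over, compressed to 7.5 dB over, so 7.5 dB of GR.
B: 21 dB over, compressed to 10.5 dB over, so 10.5 dB of GR.
B reduces 3 dB more.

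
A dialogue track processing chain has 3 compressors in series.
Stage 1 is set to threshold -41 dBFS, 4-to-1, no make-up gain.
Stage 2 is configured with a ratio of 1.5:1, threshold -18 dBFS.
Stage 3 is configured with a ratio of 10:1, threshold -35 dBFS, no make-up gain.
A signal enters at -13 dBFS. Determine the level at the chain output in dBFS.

-34.9 dBFS

Stage 1: -13 dBFS is 28 dB over -41 dBFS; at 4:1 that becomes 7 dB over, giving -34 dBFS.
Stage 2: below threshold (-34 ≤ -18); passes unchanged; output -34 dBFS.
Stage 3: -34 dBFS is 1 dB over -35 dBFS; at 10:1 that becomes 0.1 dB over, giving -34.9 dBFS.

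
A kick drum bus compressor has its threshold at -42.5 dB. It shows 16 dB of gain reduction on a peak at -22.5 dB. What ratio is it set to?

5:1

Input overshoot = -22.5 − (-42.5) = 20 dB.
Output overshoot = 20 − 16 = 4 dB.
Ratio = input overshoot / output overshoot = 20 / 4 = 5.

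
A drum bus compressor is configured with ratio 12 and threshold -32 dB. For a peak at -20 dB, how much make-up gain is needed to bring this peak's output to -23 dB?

The peak compresses to -32 + 12/12 = -31 dB.
To reach -23 dB requires -23 − (-31) = 8 dB of make-up.

8 dB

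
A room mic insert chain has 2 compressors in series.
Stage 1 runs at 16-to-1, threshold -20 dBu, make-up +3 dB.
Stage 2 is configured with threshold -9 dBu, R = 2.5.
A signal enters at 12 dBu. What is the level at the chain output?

Stage 1: 32 dB above -20 dBu, reduced 16:1 to 2 dB above → -18 dBu; +3 dB make-up → -15 dBu.
Stage 2: below threshold (-15 ≤ -9); passes unchanged; output -15 dBu.

-15 dBu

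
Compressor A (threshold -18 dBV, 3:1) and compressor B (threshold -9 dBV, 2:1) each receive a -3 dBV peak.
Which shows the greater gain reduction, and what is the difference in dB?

A, by 7 dB

A: overshoot 15 dB → output overshoot 5 dB → GR 10 dB.
B: overshoot 6 dB → output overshoot 3 dB → GR 3 dB.
Difference: 7 dB in favour of A.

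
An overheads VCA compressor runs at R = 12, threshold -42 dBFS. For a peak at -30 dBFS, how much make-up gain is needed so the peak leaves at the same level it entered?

11 dB

Overshoot 12 dB → 12/12 = 1 dB after compression, so the compressed level is -42 + 1 = -41 dBFS.
Make-up = target − compressed = -30 − (-41) = 11 dB.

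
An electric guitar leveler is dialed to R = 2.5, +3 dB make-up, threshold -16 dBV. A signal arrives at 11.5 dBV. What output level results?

-2 dBV

Overshoot: 11.5 − (-16) = 27.5 dB.
The 27.5 dB excess becomes 11 dB after 2.5:1 reduction.
Output = -16 + 11 = -5 dBV; make-up adds 3 dB, giving -2 dBV.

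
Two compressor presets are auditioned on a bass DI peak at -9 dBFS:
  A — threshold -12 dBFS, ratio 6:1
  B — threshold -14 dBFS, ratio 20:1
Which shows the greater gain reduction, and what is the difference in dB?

B, by 2.25 dB

A: 3 dB over, compressed to 0.5 dB over, so 2.5 dB of GR.
B: 5 dB over, compressed to 0.25 dB over, so 4.75 dB of GR.
Difference: 2.25 dB in favour of B.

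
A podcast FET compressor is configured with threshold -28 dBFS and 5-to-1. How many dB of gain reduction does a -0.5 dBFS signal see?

Overshoot = -0.5 − (-28) = 27.5 dB.
At 5:1, output sits 27.5/5 = 5.5 dB above threshold.
So the signal is attenuated by 27.5 − 5.5 = 22 dB.

22 dB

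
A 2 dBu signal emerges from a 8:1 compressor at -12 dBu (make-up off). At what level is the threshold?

Input is 16 dB above T (since output overshoot × R = input overshoot: (-12 − T)·8 = 2 − T gives T = -14 dBu).
Check: -14 + (2 − (-14))/8 = -14 + 2 = -12 dBu. ✓

-14 dBu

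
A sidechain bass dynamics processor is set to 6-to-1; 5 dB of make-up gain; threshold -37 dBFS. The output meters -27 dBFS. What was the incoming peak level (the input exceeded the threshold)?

-7 dBFS

Stripping the +5 dB make-up gives -32 dBFS at the gain stage.
The compressed level sits -32 − (-37) = 5 dB over threshold.
Before 6:1 compression the overshoot was 5 × 6 = 30 dB, so input = -37 + 30 = -7 dBFS.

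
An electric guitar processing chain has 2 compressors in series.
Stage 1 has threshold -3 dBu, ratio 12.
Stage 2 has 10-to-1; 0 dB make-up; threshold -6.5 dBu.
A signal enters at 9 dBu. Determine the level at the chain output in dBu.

Stage 1: 9 dBu is 12 dB over -3 dBu; at 12:1 that becomes 1 dB over, giving -2 dBu.
Stage 2: -2 dBu is 4.5 dB over -6.5 dBu; at 10:1 that becomes 0.45 dB over, giving -6.05 dBu.

-6.05 dBu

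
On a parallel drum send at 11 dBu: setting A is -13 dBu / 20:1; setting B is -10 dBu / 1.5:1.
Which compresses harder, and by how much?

A, by 15.8 dB

A: 24 dB over, compressed to 1.2 dB over, so 22.8 dB of GR.
B: 21 dB over, compressed to 14 dB over, so 7 dB of GR.
Difference: 15.8 dB in favour of A.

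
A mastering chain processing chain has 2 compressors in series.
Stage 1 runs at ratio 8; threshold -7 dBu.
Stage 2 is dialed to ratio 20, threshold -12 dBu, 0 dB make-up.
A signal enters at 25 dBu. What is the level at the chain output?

-11.55 dBu

Stage 1: overshoot 32 dB → 32/8 = 4 dB → -3 dBu.
Stage 2: -3 dBu is 9 dB over -12 dBu; at 20:1 that becomes 0.45 dB over, giving -11.55 dBu.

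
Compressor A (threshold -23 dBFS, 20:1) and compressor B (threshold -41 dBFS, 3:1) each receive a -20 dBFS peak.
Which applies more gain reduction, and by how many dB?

B, by 11.15 dB

A: 3 dB over, compressed to 0.15 dB over, so 2.85 dB of GR.
B: 21 dB over, compressed to 7 dB over, so 14 dB of GR.
B applies 11.15 dB more gain reduction.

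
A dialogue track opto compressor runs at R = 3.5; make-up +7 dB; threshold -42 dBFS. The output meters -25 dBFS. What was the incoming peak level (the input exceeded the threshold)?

Remove make-up: -25 − 7 = -32 dBFS.
Post-compression overshoot = -32 − (-42) = 10 dB.
Input overshoot = R × output overshoot = 35 dB → input = -42 + 35 = -7 dBFS.

-7 dBFS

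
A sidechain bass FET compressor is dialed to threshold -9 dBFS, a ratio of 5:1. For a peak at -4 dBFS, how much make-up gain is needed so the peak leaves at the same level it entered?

Without make-up, output = threshold + overshoot/5 = -9 + 1 = -8 dBFS.
Gap to target: 4 dB.

4 dB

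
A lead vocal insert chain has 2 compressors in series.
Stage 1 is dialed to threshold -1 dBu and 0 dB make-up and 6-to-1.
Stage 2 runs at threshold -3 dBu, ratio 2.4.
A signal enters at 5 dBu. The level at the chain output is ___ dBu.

-1.75 dBu

Stage 1: 5 dBu is 6 dB over -1 dBu; at 6:1 that becomes 1 dB over, giving 0 dBu.
Stage 2: 0 dBu is 3 dB over -3 dBu; at 2.4:1 that becomes 1.25 dB over, giving -1.75 dBu.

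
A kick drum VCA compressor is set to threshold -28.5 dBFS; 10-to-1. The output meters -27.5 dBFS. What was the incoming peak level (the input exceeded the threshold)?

-18.5 dBFS

That's 1 dB above the -28.5 dBFS threshold.
Undo the ratio: input overshoot = 1 × 10 = 10 dB, giving input = -18.5 dBFS.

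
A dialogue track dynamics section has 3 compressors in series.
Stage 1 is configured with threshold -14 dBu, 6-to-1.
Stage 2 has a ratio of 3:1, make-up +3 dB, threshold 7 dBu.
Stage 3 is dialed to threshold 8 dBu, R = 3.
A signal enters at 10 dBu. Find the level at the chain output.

Stage 1: 24 dB above -14 dBu, reduced 6:1 to 4 dB above → -10 dBu.
Stage 2: below threshold (-10 ≤ 7); passes unchanged; make-up brings it to -7 dBu.
Stage 3: below threshold (-7 ≤ 8); passes unchanged; output -7 dBu.

-7 dBu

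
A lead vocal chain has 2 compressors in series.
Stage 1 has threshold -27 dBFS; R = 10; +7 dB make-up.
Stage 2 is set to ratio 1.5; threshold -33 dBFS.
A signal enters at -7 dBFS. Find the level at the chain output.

Stage 1: -7 dBFS is 20 dB over -27 dBFS; at 10:1 that becomes 2 dB over, giving -25 dBFS; +7 dB make-up → -18 dBFS.
Stage 2: 15 dB above -33 dBFS, reduced 1.5:1 to 10 dB above → -23 dBFS.

-23 dBFS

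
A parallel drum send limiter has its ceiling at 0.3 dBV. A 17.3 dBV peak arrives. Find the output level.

A brickwall limiter is an ∞:1 compressor: any input above the ceiling is clamped to 0.3 dBV.

0.3 dBV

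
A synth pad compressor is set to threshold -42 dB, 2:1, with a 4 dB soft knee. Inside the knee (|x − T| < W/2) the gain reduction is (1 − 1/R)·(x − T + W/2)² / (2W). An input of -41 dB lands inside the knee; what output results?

x − T + W/2 = -41 − (-42) + 2 = 3.
GR = (1 − 1/2) × 3² / 8 = 0.5 × 9 / 8 = 0.5625 dB.
Output = -41 − 0.5625 = -41.5625 dB.

-41.5625 dB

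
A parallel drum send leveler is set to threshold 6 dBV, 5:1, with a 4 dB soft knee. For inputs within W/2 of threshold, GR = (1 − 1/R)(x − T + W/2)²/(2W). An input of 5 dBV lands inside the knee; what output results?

4.9 dBV

x − T + W/2 = 5 − 6 + 2 = 1.
GR = (1 − 1/5) × 1² / 8 = 0.8 × 1 / 8 = 0.1 dB.
Output = 5 − 0.1 = 4.9 dBV.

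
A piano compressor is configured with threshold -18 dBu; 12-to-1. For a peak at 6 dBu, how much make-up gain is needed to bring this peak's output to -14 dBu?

2 dB

Overshoot 24 dB → 24/12 = 2 dB after compression, so the compressed level is -18 + 2 = -16 dBu.
Make-up = target − compressed = -14 − (-16) = 2 dB.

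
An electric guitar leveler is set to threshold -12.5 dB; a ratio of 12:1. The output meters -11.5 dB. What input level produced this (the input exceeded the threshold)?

That's 1 dB above the -12.5 dB threshold.
Input overshoot = R × output overshoot = 12 dB → input = -12.5 + 12 = -0.5 dB.

-0.5 dB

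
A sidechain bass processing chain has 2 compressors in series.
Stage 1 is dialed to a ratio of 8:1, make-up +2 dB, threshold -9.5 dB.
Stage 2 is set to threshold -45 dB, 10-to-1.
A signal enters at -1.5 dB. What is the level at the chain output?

Stage 1: overshoot 8 dB → 8/8 = 1 dB → -8.5 dB; +2 dB make-up → -6.5 dB.
Stage 2: -6.5 dB is 38.5 dB over -45 dB; at 10:1 that becomes 3.85 dB over, giving -41.15 dB.

-41.15 dB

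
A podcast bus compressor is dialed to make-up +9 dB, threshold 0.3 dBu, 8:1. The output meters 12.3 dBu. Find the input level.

Remove make-up: 12.3 − 9 = 3.3 dBu.
The compressed level sits 3.3 − 0.3 = 3 dB over threshold.
Before 8:1 compression the overshoot was 3 × 8 = 24 dB, so input = 0.3 + 24 = 24.3 dBu.

24.3 dBu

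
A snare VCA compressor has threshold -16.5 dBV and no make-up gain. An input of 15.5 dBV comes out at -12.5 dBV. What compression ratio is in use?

8:1

Input overshoot = 15.5 − (-16.5) = 32 dB; output overshoot = -12.5 − (-16.5) = 4 dB.
Ratio = 32 / 4 = 8.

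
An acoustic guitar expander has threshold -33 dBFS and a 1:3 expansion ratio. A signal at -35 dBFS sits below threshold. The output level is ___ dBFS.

-39 dBFS

The input is 2 dB below the -33 dBFS threshold.
A 1:3 expander multiplies undershoot by 3: 2 × 3 = 6 dB below threshold.
Output = -33 − 6 = -39 dBFS.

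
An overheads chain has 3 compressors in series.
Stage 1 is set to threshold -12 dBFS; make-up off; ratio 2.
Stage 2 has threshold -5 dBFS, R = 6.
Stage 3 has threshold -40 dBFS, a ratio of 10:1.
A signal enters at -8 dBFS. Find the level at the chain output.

-37 dBFS

Stage 1: -8 dBFS is 4 dB over -12 dBFS; at 2:1 that becomes 2 dB over, giving -10 dBFS.
Stage 2: below threshold (-10 ≤ -5); passes unchanged; output -10 dBFS.
Stage 3: -10 dBFS is 30 dB over -40 dBFS; at 10:1 that becomes 3 dB over, giving -37 dBFS.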